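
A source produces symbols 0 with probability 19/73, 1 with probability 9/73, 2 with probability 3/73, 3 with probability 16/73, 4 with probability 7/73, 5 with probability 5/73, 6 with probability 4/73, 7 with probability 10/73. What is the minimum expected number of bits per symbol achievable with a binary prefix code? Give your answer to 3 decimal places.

2.781 bits/symbol

Repeatedly combine the two least-probable nodes; the expected code length is the sum of the merged weights.
merge 3/73 + 4/73 → 7/73
merge 5/73 + 7/73 → 12/73
merge 7/73 + 9/73 → 16/73
merge 10/73 + 12/73 → 22/73
merge 16/73 + 16/73 → 32/73
merge 19/73 + 22/73 → 41/73
merge 32/73 + 41/73 → 1
L = 7/73 + 12/73 + 16/73 + 22/73 + 32/73 + 41/73 + 1 = 203/73 ≈ 2.781 bits/symbol.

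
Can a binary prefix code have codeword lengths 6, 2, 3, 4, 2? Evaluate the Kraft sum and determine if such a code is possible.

0.703125; yes

With common denominator 2^6 = 64: Σ 2^(−ℓᵢ) = 1/64 + 16/64 + 8/64 + 4/64 + 16/64 = 45/64 = 0.703125.
Kraft's inequality requires Σ ≤ 1; here Σ = 0.703125 ≤ 1, so such a prefix code exists.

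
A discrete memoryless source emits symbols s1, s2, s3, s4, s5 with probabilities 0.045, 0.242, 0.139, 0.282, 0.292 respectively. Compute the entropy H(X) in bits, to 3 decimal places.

H = −Σ pᵢ log₂ pᵢ.
−0.045·log₂(0.045) = 0.2013
−0.242·log₂(0.242) = 0.4954
−0.139·log₂(0.139) = 0.3957
−0.282·log₂(0.282) = 0.5150
−0.292·log₂(0.292) = 0.5186
Sum ≈ 2.1260 → 2.126 bits.

2.126 bits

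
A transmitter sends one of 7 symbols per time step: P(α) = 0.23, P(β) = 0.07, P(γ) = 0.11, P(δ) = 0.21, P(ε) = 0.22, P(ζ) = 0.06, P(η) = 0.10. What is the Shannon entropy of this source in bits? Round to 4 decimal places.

2.6356 bits

H = −Σ pᵢ log₂ pᵢ.
−0.23·log₂(0.23) = 0.4877
−0.07·log₂(0.07) = 0.2686
−0.11·log₂(0.11) = 0.3503
−0.21·log₂(0.21) = 0.4728
−0.22·log₂(0.22) = 0.4806
−0.06·log₂(0.06) = 0.2435
−0.10·log₂(0.10) = 0.3322
Sum ≈ 2.6356 → 2.6356 bits.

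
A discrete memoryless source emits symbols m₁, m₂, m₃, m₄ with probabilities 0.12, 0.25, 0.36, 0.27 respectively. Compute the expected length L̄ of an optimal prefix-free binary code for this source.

2 bits/symbol

Repeatedly combine the two least-probable nodes; the expected code length is the sum of the merged weights.
merge 3/25 + 1/4 → 37/100
merge 27/100 + 9/25 → 63/100
merge 37/100 + 63/100 → 1
L = 37/100 + 63/100 + 1 = 2 bits/symbol.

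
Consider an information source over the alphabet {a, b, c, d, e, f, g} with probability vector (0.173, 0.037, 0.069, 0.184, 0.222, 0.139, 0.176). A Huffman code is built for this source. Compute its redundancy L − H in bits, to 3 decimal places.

Entropy H = −Σ p log₂ p ≈ 2.6483 bits.
Huffman merges: 37/1000+69/1000→53/500; 53/500+139/1000→49/200; 173/1000+22/125→349/1000; 23/125+111/500→203/500; 49/200+349/1000→297/500; 203/500+297/500→1. L = 27/10 ≈ 2.7000.
L − H = 2.7000 − 2.6483 = 0.052 bits.

0.052 bits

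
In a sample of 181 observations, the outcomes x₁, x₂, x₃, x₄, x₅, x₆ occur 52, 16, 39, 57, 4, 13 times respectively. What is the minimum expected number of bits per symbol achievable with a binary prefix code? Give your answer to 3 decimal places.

2.276 bits/symbol

Probabilities are the counts divided by 181.
Repeatedly combine the two least-probable nodes; the expected code length is the sum of the merged weights.
merge 4/181 + 13/181 → 17/181
merge 16/181 + 17/181 → 33/181
merge 33/181 + 39/181 → 72/181
merge 52/181 + 57/181 → 109/181
merge 72/181 + 109/181 → 1
L = 17/181 + 33/181 + 72/181 + 109/181 + 1 = 412/181 ≈ 2.276 bits/symbol.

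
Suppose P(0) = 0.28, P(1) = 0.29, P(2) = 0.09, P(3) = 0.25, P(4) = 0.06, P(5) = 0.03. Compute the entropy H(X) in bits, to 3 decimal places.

H = −Σ pᵢ log₂ pᵢ.
−0.28·log₂(0.28) = 0.5142
−0.29·log₂(0.29) = 0.5179
−0.09·log₂(0.09) = 0.3127
−0.25·log₂(0.25) = 0.5000
−0.06·log₂(0.06) = 0.2435
−0.03·log₂(0.03) = 0.1518
Sum ≈ 2.2401 → 2.240 bits.

2.240 bits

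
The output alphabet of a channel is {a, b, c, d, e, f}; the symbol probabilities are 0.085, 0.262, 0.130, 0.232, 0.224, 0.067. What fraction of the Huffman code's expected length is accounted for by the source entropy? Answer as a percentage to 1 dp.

Entropy H = −Σ p log₂ p ≈ 2.4250 bits.
Huffman merges: 67/1000+17/200→19/125; 13/100+19/125→141/500; 28/125+29/125→57/125; 131/500+141/500→68/125; 57/125+68/125→1. L = 1217/500 ≈ 2.4340.
Efficiency = H/L = 2.4250/2.4340 = 99.6%.

99.6%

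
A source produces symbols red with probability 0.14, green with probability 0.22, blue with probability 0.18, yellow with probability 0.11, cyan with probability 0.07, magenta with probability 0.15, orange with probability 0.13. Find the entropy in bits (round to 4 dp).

2.7350 bits

H = −Σ pᵢ log₂ pᵢ.
−0.14·log₂(0.14) = 0.3971
−0.22·log₂(0.22) = 0.4806
−0.18·log₂(0.18) = 0.4453
−0.11·log₂(0.11) = 0.3503
−0.07·log₂(0.07) = 0.2686
−0.15·log₂(0.15) = 0.4105
−0.13·log₂(0.13) = 0.3826
Sum ≈ 2.7350 → 2.7350 bits.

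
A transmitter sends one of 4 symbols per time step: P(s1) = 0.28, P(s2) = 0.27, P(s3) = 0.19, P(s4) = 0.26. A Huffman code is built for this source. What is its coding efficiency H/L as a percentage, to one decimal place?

Entropy H = −Σ p log₂ p ≈ 1.9848 bits.
Huffman merges: 19/100+13/50→9/20; 27/100+7/25→11/20; 9/20+11/20→1. L = 2 ≈ 2.0000.
Efficiency = H/L = 1.9848/2.0000 = 99.2%.

99.2%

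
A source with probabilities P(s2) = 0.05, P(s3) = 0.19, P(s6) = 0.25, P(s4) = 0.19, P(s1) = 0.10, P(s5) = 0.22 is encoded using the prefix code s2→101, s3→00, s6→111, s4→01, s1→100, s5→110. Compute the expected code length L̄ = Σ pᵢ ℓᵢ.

2.62 bits/symbol

L̄ = Σ pᵢ·ℓᵢ = 0.05·3 + 0.19·2 + 0.25·3 + 0.19·2 + 0.10·3 + 0.22·3 = 2.62 bits/symbol.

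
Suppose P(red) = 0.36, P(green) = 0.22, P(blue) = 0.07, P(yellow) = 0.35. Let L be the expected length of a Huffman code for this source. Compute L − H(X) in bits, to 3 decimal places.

0.120 bits

Entropy H = −Σ p log₂ p ≈ 1.8098 bits.
Huffman merges: 7/100+11/50→29/100; 29/100+7/20→16/25; 9/25+16/25→1. L = 193/100 ≈ 1.9300.
L − H = 1.9300 − 1.8098 = 0.120 bits.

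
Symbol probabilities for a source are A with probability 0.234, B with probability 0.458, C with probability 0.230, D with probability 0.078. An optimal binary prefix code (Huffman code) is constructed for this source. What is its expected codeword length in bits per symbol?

1.85 bits/symbol

Repeatedly combine the two least-probable nodes; the expected code length is the sum of the merged weights.
merge 39/500 + 23/100 → 77/250
merge 117/500 + 77/250 → 271/500
merge 229/500 + 271/500 → 1
L = 77/250 + 271/500 + 1 = 37/20 = 1.85 bits/symbol.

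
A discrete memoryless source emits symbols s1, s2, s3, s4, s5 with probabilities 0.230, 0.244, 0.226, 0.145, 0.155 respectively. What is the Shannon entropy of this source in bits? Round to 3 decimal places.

2.290 bits

H = −Σ pᵢ log₂ pᵢ.
−0.230·log₂(0.230) = 0.4877
−0.244·log₂(0.244) = 0.4966
−0.226·log₂(0.226) = 0.4849
−0.145·log₂(0.145) = 0.4040
−0.155·log₂(0.155) = 0.4169
Sum ≈ 2.2900 → 2.290 bits.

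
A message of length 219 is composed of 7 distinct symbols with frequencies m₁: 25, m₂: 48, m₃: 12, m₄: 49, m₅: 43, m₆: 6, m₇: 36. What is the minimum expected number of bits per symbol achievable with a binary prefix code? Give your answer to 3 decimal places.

Probabilities are the counts divided by 219.
Repeatedly combine the two least-probable nodes; the expected code length is the sum of the merged weights.
merge 2/73 + 4/73 → 6/73
merge 6/73 + 25/219 → 43/219
merge 12/73 + 43/219 → 79/219
merge 43/219 + 16/73 → 91/219
merge 49/219 + 79/219 → 128/219
merge 91/219 + 128/219 → 1
L = 6/73 + 43/219 + 79/219 + 91/219 + 128/219 + 1 = 578/219 ≈ 2.639 bits/symbol.

2.639 bits/symbol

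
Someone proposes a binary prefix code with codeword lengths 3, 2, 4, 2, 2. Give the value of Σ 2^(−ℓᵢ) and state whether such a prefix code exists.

0.9375; yes

With common denominator 2^4 = 16: Σ 2^(−ℓᵢ) = 2/16 + 4/16 + 1/16 + 4/16 + 4/16 = 15/16 = 0.9375.
Kraft's inequality requires Σ ≤ 1; here Σ = 0.9375 ≤ 1, so such a prefix code exists.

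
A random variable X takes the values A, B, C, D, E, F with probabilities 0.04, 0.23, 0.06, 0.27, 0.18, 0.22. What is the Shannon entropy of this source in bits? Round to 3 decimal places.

2.353 bits

H = −Σ pᵢ log₂ pᵢ.
−0.04·log₂(0.04) = 0.1858
−0.23·log₂(0.23) = 0.4877
−0.06·log₂(0.06) = 0.2435
−0.27·log₂(0.27) = 0.5100
−0.18·log₂(0.18) = 0.4453
−0.22·log₂(0.22) = 0.4806
Sum ≈ 2.3529 → 2.353 bits.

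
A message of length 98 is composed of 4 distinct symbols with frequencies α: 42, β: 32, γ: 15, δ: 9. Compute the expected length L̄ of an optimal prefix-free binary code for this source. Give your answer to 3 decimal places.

Probabilities are the counts divided by 98.
Repeatedly combine the two least-probable nodes; the expected code length is the sum of the merged weights.
merge 9/98 + 15/98 → 12/49
merge 12/49 + 16/49 → 4/7
merge 3/7 + 4/7 → 1
L = 12/49 + 4/7 + 1 = 89/49 ≈ 1.816 bits/symbol.

1.816 bits/symbol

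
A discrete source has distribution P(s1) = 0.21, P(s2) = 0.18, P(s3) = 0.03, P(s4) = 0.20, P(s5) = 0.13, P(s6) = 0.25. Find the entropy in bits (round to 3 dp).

H = −Σ pᵢ log₂ pᵢ.
−0.21·log₂(0.21) = 0.4728
−0.18·log₂(0.18) = 0.4453
−0.03·log₂(0.03) = 0.1518
−0.20·log₂(0.20) = 0.4644
−0.13·log₂(0.13) = 0.3826
−0.25·log₂(0.25) = 0.5000
Sum ≈ 2.4169 → 2.417 bits.

2.417 bits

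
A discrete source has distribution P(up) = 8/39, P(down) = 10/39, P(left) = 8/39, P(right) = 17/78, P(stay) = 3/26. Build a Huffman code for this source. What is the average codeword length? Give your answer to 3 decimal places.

Repeatedly combine the two least-probable nodes; the expected code length is the sum of the merged weights.
merge 3/26 + 8/39 → 25/78
merge 8/39 + 17/78 → 11/26
merge 10/39 + 25/78 → 15/26
merge 11/26 + 15/26 → 1
L = 25/78 + 11/26 + 15/26 + 1 = 181/78 ≈ 2.321 bits/symbol.

2.321 bits/symbol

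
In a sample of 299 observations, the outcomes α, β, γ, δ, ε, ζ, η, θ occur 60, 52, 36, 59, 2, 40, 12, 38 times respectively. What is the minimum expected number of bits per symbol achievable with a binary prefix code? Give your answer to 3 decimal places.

Probabilities are the counts divided by 299.
Repeatedly combine the two least-probable nodes; the expected code length is the sum of the merged weights.
merge 2/299 + 12/299 → 14/299
merge 14/299 + 36/299 → 50/299
merge 38/299 + 40/299 → 6/23
merge 50/299 + 4/23 → 102/299
merge 59/299 + 60/299 → 119/299
merge 6/23 + 102/299 → 180/299
merge 119/299 + 180/299 → 1
L = 14/299 + 50/299 + 6/23 + 102/299 + 119/299 + 180/299 + 1 = 842/299 ≈ 2.816 bits/symbol.

2.816 bits/symbol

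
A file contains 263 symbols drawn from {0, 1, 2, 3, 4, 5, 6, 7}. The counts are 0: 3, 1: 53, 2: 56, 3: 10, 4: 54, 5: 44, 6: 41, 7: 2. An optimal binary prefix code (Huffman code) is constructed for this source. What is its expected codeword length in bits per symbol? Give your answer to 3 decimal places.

Probabilities are the counts divided by 263.
Repeatedly combine the two least-probable nodes; the expected code length is the sum of the merged weights.
merge 2/263 + 3/263 → 5/263
merge 5/263 + 10/263 → 15/263
merge 15/263 + 41/263 → 56/263
merge 44/263 + 53/263 → 97/263
merge 54/263 + 56/263 → 110/263
merge 56/263 + 97/263 → 153/263
merge 110/263 + 153/263 → 1
L = 5/263 + 15/263 + 56/263 + 97/263 + 110/263 + 153/263 + 1 = 699/263 ≈ 2.658 bits/symbol.

2.658 bits/symbol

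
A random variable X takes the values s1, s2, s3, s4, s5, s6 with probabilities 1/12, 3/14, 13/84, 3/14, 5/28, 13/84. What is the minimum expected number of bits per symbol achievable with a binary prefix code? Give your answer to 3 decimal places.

Repeatedly combine the two least-probable nodes; the expected code length is the sum of the merged weights.
merge 1/12 + 13/84 → 5/21
merge 13/84 + 5/28 → 1/3
merge 3/14 + 3/14 → 3/7
merge 5/21 + 1/3 → 4/7
merge 3/7 + 4/7 → 1
L = 5/21 + 1/3 + 3/7 + 4/7 + 1 = 18/7 ≈ 2.571 bits/symbol.

2.571 bits/symbol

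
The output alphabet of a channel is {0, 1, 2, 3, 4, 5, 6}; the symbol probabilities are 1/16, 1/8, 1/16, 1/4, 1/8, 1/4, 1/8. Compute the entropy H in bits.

2.625 bits

Each probability is a power of 1/2, so log₂(1/p) is an integer.
H = Σ p·log₂(1/p) = 1/16·4 + 1/8·3 + 1/16·4 + 1/4·2 + 1/8·3 + 1/4·2 + 1/8·3 = 2.625 bits.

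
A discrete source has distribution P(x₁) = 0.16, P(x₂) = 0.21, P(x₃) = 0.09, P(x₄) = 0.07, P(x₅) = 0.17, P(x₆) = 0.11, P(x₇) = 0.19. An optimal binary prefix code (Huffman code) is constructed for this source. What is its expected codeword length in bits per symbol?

Repeatedly combine the two least-probable nodes; the expected code length is the sum of the merged weights.
merge 7/100 + 9/100 → 4/25
merge 11/100 + 4/25 → 27/100
merge 4/25 + 17/100 → 33/100
merge 19/100 + 21/100 → 2/5
merge 27/100 + 33/100 → 3/5
merge 2/5 + 3/5 → 1
L = 4/25 + 27/100 + 33/100 + 2/5 + 3/5 + 1 = 69/25 = 2.76 bits/symbol.

2.76 bits/symbol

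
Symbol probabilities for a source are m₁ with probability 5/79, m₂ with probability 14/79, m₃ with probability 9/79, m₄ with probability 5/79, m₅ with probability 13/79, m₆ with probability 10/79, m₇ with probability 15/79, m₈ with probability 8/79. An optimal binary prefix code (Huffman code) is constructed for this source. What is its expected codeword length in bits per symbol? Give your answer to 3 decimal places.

Repeatedly combine the two least-probable nodes; the expected code length is the sum of the merged weights.
merge 5/79 + 5/79 → 10/79
merge 8/79 + 9/79 → 17/79
merge 10/79 + 10/79 → 20/79
merge 13/79 + 14/79 → 27/79
merge 15/79 + 17/79 → 32/79
merge 20/79 + 27/79 → 47/79
merge 32/79 + 47/79 → 1
L = 10/79 + 17/79 + 20/79 + 27/79 + 32/79 + 47/79 + 1 = 232/79 ≈ 2.937 bits/symbol.

2.937 bits/symbol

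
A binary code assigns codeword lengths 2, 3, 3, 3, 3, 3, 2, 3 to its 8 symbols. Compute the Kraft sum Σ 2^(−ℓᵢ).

1.25

With common denominator 2^3 = 8: Σ 2^(−ℓᵢ) = 2/8 + 1/8 + 1/8 + 1/8 + 1/8 + 1/8 + 2/8 + 1/8 = 10/8 = 1.25.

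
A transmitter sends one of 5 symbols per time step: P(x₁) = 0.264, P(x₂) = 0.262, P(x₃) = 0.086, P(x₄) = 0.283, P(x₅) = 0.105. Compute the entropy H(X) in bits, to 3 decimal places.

2.175 bits

H = −Σ pᵢ log₂ pᵢ.
−0.264·log₂(0.264) = 0.5072
−0.262·log₂(0.262) = 0.5063
−0.086·log₂(0.086) = 0.3044
−0.283·log₂(0.283) = 0.5154
−0.105·log₂(0.105) = 0.3414
Sum ≈ 2.1747 → 2.175 bits.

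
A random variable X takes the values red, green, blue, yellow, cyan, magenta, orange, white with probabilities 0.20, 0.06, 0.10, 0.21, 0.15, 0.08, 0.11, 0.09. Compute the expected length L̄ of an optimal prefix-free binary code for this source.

2.92 bits/symbol

Repeatedly combine the two least-probable nodes; the expected code length is the sum of the merged weights.
merge 3/50 + 2/25 → 7/50
merge 9/100 + 1/10 → 19/100
merge 11/100 + 7/50 → 1/4
merge 3/20 + 19/100 → 17/50
merge 1/5 + 21/100 → 41/100
merge 1/4 + 17/50 → 59/100
merge 41/100 + 59/100 → 1
L = 7/50 + 19/100 + 1/4 + 17/50 + 41/100 + 59/100 + 1 = 73/25 = 2.92 bits/symbol.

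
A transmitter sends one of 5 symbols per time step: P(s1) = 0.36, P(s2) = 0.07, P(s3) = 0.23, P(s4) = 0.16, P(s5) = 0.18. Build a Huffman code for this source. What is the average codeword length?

Repeatedly combine the two least-probable nodes; the expected code length is the sum of the merged weights.
merge 7/100 + 4/25 → 23/100
merge 9/50 + 23/100 → 41/100
merge 23/100 + 9/25 → 59/100
merge 41/100 + 59/100 → 1
L = 23/100 + 41/100 + 59/100 + 1 = 223/100 = 2.23 bits/symbol.

2.23 bits/symbol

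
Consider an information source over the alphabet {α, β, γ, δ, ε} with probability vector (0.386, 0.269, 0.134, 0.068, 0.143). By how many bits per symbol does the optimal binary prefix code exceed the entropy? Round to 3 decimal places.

0.068 bits

Entropy H = −Σ p log₂ p ≈ 2.0932 bits.
Huffman merges: 17/250+67/500→101/500; 143/1000+101/500→69/200; 269/1000+69/200→307/500; 193/500+307/500→1. L = 2161/1000 ≈ 2.1610.
L − H = 2.1610 − 2.0932 = 0.068 bits.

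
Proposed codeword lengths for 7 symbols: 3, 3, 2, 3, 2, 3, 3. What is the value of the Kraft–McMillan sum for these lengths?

With common denominator 2^3 = 8: Σ 2^(−ℓᵢ) = 1/8 + 1/8 + 2/8 + 1/8 + 2/8 + 1/8 + 1/8 = 9/8 = 1.125.

1.125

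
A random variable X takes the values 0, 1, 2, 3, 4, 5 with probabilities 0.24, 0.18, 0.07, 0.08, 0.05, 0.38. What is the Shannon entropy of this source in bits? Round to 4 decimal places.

2.2461 bits

H = −Σ pᵢ log₂ pᵢ.
−0.24·log₂(0.24) = 0.4941
−0.18·log₂(0.18) = 0.4453
−0.07·log₂(0.07) = 0.2686
−0.08·log₂(0.08) = 0.2915
−0.05·log₂(0.05) = 0.2161
−0.38·log₂(0.38) = 0.5305
Sum ≈ 2.2461 → 2.2461 bits.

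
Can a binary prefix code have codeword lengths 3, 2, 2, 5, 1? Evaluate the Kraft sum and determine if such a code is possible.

1.15625; no

With common denominator 2^5 = 32: Σ 2^(−ℓᵢ) = 4/32 + 8/32 + 8/32 + 1/32 + 16/32 = 37/32 = 1.15625.
Kraft's inequality requires Σ ≤ 1; here Σ = 1.15625 > 1, so no such prefix code exists.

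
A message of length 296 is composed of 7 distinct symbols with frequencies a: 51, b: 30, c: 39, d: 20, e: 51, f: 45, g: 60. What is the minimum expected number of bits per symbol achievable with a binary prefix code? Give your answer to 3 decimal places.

Probabilities are the counts divided by 296.
Repeatedly combine the two least-probable nodes; the expected code length is the sum of the merged weights.
merge 5/74 + 15/148 → 25/148
merge 39/296 + 45/296 → 21/74
merge 25/148 + 51/296 → 101/296
merge 51/296 + 15/74 → 3/8
merge 21/74 + 101/296 → 5/8
merge 3/8 + 5/8 → 1
L = 25/148 + 21/74 + 101/296 + 3/8 + 5/8 + 1 = 827/296 ≈ 2.794 bits/symbol.

2.794 bits/symbol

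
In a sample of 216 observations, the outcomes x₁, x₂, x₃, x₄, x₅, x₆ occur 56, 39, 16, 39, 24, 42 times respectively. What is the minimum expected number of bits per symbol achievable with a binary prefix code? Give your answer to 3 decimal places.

Probabilities are the counts divided by 216.
Repeatedly combine the two least-probable nodes; the expected code length is the sum of the merged weights.
merge 2/27 + 1/9 → 5/27
merge 13/72 + 13/72 → 13/36
merge 5/27 + 7/36 → 41/108
merge 7/27 + 13/36 → 67/108
merge 41/108 + 67/108 → 1
L = 5/27 + 13/36 + 41/108 + 67/108 + 1 = 275/108 ≈ 2.546 bits/symbol.

2.546 bits/symbol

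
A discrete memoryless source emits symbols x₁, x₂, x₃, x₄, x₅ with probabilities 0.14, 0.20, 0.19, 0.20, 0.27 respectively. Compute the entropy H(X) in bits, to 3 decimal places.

2.291 bits

H = −Σ pᵢ log₂ pᵢ.
−0.14·log₂(0.14) = 0.3971
−0.20·log₂(0.20) = 0.4644
−0.19·log₂(0.19) = 0.4552
−0.20·log₂(0.20) = 0.4644
−0.27·log₂(0.27) = 0.5100
Sum ≈ 2.2911 → 2.291 bits.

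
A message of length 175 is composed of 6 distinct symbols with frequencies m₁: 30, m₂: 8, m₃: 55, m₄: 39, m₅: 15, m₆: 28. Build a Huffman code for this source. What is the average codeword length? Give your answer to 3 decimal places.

2.423 bits/symbol

Probabilities are the counts divided by 175.
Repeatedly combine the two least-probable nodes; the expected code length is the sum of the merged weights.
merge 8/175 + 3/35 → 23/175
merge 23/175 + 4/25 → 51/175
merge 6/35 + 39/175 → 69/175
merge 51/175 + 11/35 → 106/175
merge 69/175 + 106/175 → 1
L = 23/175 + 51/175 + 69/175 + 106/175 + 1 = 424/175 ≈ 2.423 bits/symbol.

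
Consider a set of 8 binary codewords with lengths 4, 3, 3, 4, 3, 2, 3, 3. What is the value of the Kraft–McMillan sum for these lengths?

1

With common denominator 2^4 = 16: Σ 2^(−ℓᵢ) = 1/16 + 2/16 + 2/16 + 1/16 + 2/16 + 4/16 + 2/16 + 2/16 = 16/16 = 1.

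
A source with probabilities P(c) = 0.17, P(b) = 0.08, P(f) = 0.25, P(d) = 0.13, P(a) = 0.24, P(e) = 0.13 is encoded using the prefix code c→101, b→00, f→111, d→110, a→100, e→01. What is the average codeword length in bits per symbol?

2.79 bits/symbol

L̄ = Σ pᵢ·ℓᵢ = 0.17·3 + 0.08·2 + 0.25·3 + 0.13·3 + 0.24·3 + 0.13·2 = 2.79 bits/symbol.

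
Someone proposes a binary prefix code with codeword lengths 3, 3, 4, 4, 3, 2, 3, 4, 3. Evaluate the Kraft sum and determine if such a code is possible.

With common denominator 2^4 = 16: Σ 2^(−ℓᵢ) = 2/16 + 2/16 + 1/16 + 1/16 + 2/16 + 4/16 + 2/16 + 1/16 + 2/16 = 17/16 = 1.0625.
Kraft's inequality requires Σ ≤ 1; here Σ = 1.0625 > 1, so no such prefix code exists.

1.0625; no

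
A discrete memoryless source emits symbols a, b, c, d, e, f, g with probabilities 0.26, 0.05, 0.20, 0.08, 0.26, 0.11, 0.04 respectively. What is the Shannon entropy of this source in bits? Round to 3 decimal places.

2.519 bits

H = −Σ pᵢ log₂ pᵢ.
−0.26·log₂(0.26) = 0.5053
−0.05·log₂(0.05) = 0.2161
−0.20·log₂(0.20) = 0.4644
−0.08·log₂(0.08) = 0.2915
−0.26·log₂(0.26) = 0.5053
−0.11·log₂(0.11) = 0.3503
−0.04·log₂(0.04) = 0.1858
Sum ≈ 2.5186 → 2.519 bits.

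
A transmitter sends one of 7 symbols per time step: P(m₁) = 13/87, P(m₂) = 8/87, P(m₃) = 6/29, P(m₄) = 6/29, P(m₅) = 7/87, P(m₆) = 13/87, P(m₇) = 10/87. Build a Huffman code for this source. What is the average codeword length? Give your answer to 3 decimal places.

2.759 bits/symbol

Repeatedly combine the two least-probable nodes; the expected code length is the sum of the merged weights.
merge 7/87 + 8/87 → 5/29
merge 10/87 + 13/87 → 23/87
merge 13/87 + 5/29 → 28/87
merge 6/29 + 6/29 → 12/29
merge 23/87 + 28/87 → 17/29
merge 12/29 + 17/29 → 1
L = 5/29 + 23/87 + 28/87 + 12/29 + 17/29 + 1 = 80/29 ≈ 2.759 bits/symbol.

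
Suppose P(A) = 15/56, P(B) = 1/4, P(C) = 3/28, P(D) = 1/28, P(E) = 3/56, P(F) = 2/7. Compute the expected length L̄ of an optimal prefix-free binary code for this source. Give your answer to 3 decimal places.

2.286 bits/symbol

Repeatedly combine the two least-probable nodes; the expected code length is the sum of the merged weights.
merge 1/28 + 3/56 → 5/56
merge 5/56 + 3/28 → 11/56
merge 11/56 + 1/4 → 25/56
merge 15/56 + 2/7 → 31/56
merge 25/56 + 31/56 → 1
L = 5/56 + 11/56 + 25/56 + 31/56 + 1 = 16/7 ≈ 2.286 bits/symbol.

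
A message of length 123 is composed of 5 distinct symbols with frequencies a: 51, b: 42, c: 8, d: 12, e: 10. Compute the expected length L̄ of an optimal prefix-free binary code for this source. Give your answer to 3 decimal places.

Probabilities are the counts divided by 123.
Repeatedly combine the two least-probable nodes; the expected code length is the sum of the merged weights.
merge 8/123 + 10/123 → 6/41
merge 4/41 + 6/41 → 10/41
merge 10/41 + 14/41 → 24/41
merge 17/41 + 24/41 → 1
L = 6/41 + 10/41 + 24/41 + 1 = 81/41 ≈ 1.976 bits/symbol.

1.976 bits/symbol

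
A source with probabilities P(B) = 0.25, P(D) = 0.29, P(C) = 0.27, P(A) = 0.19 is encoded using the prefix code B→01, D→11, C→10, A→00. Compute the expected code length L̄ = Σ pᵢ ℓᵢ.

2 bits/symbol

L̄ = Σ pᵢ·ℓᵢ = 0.25·2 + 0.29·2 + 0.27·2 + 0.19·2 = 2 bits/symbol.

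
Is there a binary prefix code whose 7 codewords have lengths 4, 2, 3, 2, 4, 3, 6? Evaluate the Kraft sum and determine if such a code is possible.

With common denominator 2^6 = 64: Σ 2^(−ℓᵢ) = 4/64 + 16/64 + 8/64 + 16/64 + 4/64 + 8/64 + 1/64 = 57/64 = 0.890625.
Kraft's inequality requires Σ ≤ 1; here Σ = 0.890625 ≤ 1, so such a prefix code exists.

0.890625; yes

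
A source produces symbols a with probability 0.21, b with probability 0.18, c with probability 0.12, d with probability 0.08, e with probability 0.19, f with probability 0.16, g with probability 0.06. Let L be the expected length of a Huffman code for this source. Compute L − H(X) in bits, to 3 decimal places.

0.042 bits

Entropy H = −Σ p log₂ p ≈ 2.6985 bits.
Huffman merges: 3/50+2/25→7/50; 3/25+7/50→13/50; 4/25+9/50→17/50; 19/100+21/100→2/5; 13/50+17/50→3/5; 2/5+3/5→1. L = 137/50 ≈ 2.7400.
L − H = 2.7400 − 2.6985 = 0.042 bits.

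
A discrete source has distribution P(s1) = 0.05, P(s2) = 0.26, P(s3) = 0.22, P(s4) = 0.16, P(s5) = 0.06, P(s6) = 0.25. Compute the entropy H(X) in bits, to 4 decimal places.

H = −Σ pᵢ log₂ pᵢ.
−0.05·log₂(0.05) = 0.2161
−0.26·log₂(0.26) = 0.5053
−0.22·log₂(0.22) = 0.4806
−0.16·log₂(0.16) = 0.4230
−0.06·log₂(0.06) = 0.2435
−0.25·log₂(0.25) = 0.5000
Sum ≈ 2.3685 → 2.3685 bits.

2.3685 bits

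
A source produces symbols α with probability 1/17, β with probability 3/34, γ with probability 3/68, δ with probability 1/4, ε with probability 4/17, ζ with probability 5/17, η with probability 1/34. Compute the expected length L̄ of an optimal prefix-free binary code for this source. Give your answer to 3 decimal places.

Repeatedly combine the two least-probable nodes; the expected code length is the sum of the merged weights.
merge 1/34 + 3/68 → 5/68
merge 1/17 + 5/68 → 9/68
merge 3/34 + 9/68 → 15/68
merge 15/68 + 4/17 → 31/68
merge 1/4 + 5/17 → 37/68
merge 31/68 + 37/68 → 1
L = 5/68 + 9/68 + 15/68 + 31/68 + 37/68 + 1 = 165/68 ≈ 2.426 bits/symbol.

2.426 bits/symbol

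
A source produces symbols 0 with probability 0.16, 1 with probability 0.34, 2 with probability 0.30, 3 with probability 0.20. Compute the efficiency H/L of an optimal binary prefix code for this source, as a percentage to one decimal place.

96.9%

Entropy H = −Σ p log₂ p ≈ 1.9377 bits.
Huffman merges: 4/25+1/5→9/25; 3/10+17/50→16/25; 9/25+16/25→1. L = 2 ≈ 2.0000.
Efficiency = H/L = 1.9377/2.0000 = 96.9%.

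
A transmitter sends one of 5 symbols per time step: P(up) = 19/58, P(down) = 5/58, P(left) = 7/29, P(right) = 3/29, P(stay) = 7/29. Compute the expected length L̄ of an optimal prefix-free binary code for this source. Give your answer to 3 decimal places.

Repeatedly combine the two least-probable nodes; the expected code length is the sum of the merged weights.
merge 5/58 + 3/29 → 11/58
merge 11/58 + 7/29 → 25/58
merge 7/29 + 19/58 → 33/58
merge 25/58 + 33/58 → 1
L = 11/58 + 25/58 + 33/58 + 1 = 127/58 ≈ 2.190 bits/symbol.

2.190 bits/symbol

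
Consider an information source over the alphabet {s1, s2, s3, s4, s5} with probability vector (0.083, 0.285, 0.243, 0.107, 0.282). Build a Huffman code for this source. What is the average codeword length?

Repeatedly combine the two least-probable nodes; the expected code length is the sum of the merged weights.
merge 83/1000 + 107/1000 → 19/100
merge 19/100 + 243/1000 → 433/1000
merge 141/500 + 57/200 → 567/1000
merge 433/1000 + 567/1000 → 1
L = 19/100 + 433/1000 + 567/1000 + 1 = 219/100 = 2.19 bits/symbol.

2.19 bits/symbol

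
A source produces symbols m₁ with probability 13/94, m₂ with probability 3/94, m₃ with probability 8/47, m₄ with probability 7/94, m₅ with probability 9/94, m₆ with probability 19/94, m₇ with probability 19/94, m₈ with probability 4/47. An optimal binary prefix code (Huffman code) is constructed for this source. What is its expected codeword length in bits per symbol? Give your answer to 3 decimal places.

2.883 bits/symbol

Repeatedly combine the two least-probable nodes; the expected code length is the sum of the merged weights.
merge 3/94 + 7/94 → 5/47
merge 4/47 + 9/94 → 17/94
merge 5/47 + 13/94 → 23/94
merge 8/47 + 17/94 → 33/94
merge 19/94 + 19/94 → 19/47
merge 23/94 + 33/94 → 28/47
merge 19/47 + 28/47 → 1
L = 5/47 + 17/94 + 23/94 + 33/94 + 19/47 + 28/47 + 1 = 271/94 ≈ 2.883 bits/symbol.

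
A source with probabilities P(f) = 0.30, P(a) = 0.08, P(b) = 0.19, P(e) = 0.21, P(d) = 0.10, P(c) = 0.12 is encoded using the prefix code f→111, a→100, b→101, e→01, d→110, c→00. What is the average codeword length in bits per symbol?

L̄ = Σ pᵢ·ℓᵢ = 0.30·3 + 0.08·3 + 0.19·3 + 0.21·2 + 0.10·3 + 0.12·2 = 2.67 bits/symbol.

2.67 bits/symbol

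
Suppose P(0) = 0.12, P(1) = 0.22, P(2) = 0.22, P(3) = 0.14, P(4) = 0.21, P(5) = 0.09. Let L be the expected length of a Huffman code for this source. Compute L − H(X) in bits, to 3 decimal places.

Entropy H = −Σ p log₂ p ≈ 2.5108 bits.
Huffman merges: 9/100+3/25→21/100; 7/50+21/100→7/20; 21/100+11/50→43/100; 11/50+7/20→57/100; 43/100+57/100→1. L = 64/25 ≈ 2.5600.
L − H = 2.5600 − 2.5108 = 0.049 bits.

0.049 bits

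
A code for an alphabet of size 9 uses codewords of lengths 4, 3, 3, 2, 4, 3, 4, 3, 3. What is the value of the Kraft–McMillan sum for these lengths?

With common denominator 2^4 = 16: Σ 2^(−ℓᵢ) = 1/16 + 2/16 + 2/16 + 4/16 + 1/16 + 2/16 + 1/16 + 2/16 + 2/16 = 17/16 = 1.0625.

1.0625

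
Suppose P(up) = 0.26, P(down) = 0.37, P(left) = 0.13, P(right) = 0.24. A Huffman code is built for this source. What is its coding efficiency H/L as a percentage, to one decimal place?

Entropy H = −Σ p log₂ p ≈ 1.9128 bits.
Huffman merges: 13/100+6/25→37/100; 13/50+37/100→63/100; 37/100+63/100→1. L = 2 ≈ 2.0000.
Efficiency = H/L = 1.9128/2.0000 = 95.6%.

95.6%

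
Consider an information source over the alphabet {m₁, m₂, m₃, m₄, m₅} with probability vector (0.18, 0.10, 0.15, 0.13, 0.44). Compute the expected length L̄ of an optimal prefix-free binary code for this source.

2.12 bits/symbol

Repeatedly combine the two least-probable nodes; the expected code length is the sum of the merged weights.
merge 1/10 + 13/100 → 23/100
merge 3/20 + 9/50 → 33/100
merge 23/100 + 33/100 → 14/25
merge 11/25 + 14/25 → 1
L = 23/100 + 33/100 + 14/25 + 1 = 53/25 = 2.12 bits/symbol.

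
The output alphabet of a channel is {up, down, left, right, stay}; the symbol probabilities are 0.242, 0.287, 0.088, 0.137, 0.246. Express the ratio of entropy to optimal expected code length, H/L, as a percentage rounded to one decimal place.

99.4%

Entropy H = −Σ p log₂ p ≈ 2.2114 bits.
Huffman merges: 11/125+137/1000→9/40; 9/40+121/500→467/1000; 123/500+287/1000→533/1000; 467/1000+533/1000→1. L = 89/40 ≈ 2.2250.
Efficiency = H/L = 2.2114/2.2250 = 99.4%.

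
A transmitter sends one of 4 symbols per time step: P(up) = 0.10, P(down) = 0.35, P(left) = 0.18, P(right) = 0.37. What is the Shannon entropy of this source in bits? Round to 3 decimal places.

H = −Σ pᵢ log₂ pᵢ.
−0.10·log₂(0.10) = 0.3322
−0.35·log₂(0.35) = 0.5301
−0.18·log₂(0.18) = 0.4453
−0.37·log₂(0.37) = 0.5307
Sum ≈ 1.8383 → 1.838 bits.

1.838 bits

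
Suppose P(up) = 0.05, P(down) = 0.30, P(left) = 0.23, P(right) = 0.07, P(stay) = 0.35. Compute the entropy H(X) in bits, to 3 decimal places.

H = −Σ pᵢ log₂ pᵢ.
−0.05·log₂(0.05) = 0.2161
−0.30·log₂(0.30) = 0.5211
−0.23·log₂(0.23) = 0.4877
−0.07·log₂(0.07) = 0.2686
−0.35·log₂(0.35) = 0.5301
Sum ≈ 2.0235 → 2.024 bits.

2.024 bits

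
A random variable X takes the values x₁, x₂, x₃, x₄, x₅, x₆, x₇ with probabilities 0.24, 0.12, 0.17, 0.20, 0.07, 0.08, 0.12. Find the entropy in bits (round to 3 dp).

H = −Σ pᵢ log₂ pᵢ.
−0.24·log₂(0.24) = 0.4941
−0.12·log₂(0.12) = 0.3671
−0.17·log₂(0.17) = 0.4346
−0.20·log₂(0.20) = 0.4644
−0.07·log₂(0.07) = 0.2686
−0.08·log₂(0.08) = 0.2915
−0.12·log₂(0.12) = 0.3671
Sum ≈ 2.6873 → 2.687 bits.

2.687 bits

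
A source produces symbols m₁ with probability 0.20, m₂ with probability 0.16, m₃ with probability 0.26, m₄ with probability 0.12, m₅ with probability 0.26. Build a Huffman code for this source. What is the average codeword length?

Repeatedly combine the two least-probable nodes; the expected code length is the sum of the merged weights.
merge 3/25 + 4/25 → 7/25
merge 1/5 + 13/50 → 23/50
merge 13/50 + 7/25 → 27/50
merge 23/50 + 27/50 → 1
L = 7/25 + 23/50 + 27/50 + 1 = 57/25 = 2.28 bits/symbol.

2.28 bits/symbol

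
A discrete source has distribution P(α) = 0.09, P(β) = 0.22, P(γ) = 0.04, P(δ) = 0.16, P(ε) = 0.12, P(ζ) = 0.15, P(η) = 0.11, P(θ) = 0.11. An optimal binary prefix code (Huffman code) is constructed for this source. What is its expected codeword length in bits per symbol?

2.91 bits/symbol

Repeatedly combine the two least-probable nodes; the expected code length is the sum of the merged weights.
merge 1/25 + 9/100 → 13/100
merge 11/100 + 11/100 → 11/50
merge 3/25 + 13/100 → 1/4
merge 3/20 + 4/25 → 31/100
merge 11/50 + 11/50 → 11/25
merge 1/4 + 31/100 → 14/25
merge 11/25 + 14/25 → 1
L = 13/100 + 11/50 + 1/4 + 31/100 + 11/25 + 14/25 + 1 = 291/100 = 2.91 bits/symbol.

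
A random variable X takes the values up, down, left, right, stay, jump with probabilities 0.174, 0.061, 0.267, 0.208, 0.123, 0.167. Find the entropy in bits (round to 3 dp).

H = −Σ pᵢ log₂ pᵢ.
−0.174·log₂(0.174) = 0.4390
−0.061·log₂(0.061) = 0.2461
−0.267·log₂(0.267) = 0.5087
−0.208·log₂(0.208) = 0.4712
−0.123·log₂(0.123) = 0.3719
−0.167·log₂(0.167) = 0.4312
Sum ≈ 2.4680 → 2.468 bits.

2.468 bits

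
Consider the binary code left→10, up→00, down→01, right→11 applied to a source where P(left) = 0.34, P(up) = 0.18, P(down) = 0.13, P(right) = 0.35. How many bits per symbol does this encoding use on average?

L̄ = Σ pᵢ·ℓᵢ = 0.34·2 + 0.18·2 + 0.13·2 + 0.35·2 = 2 bits/symbol.

2 bits/symbol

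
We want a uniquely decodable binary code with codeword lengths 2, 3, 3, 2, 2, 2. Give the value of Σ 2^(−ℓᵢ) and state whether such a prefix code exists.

1.25; no

With common denominator 2^3 = 8: Σ 2^(−ℓᵢ) = 2/8 + 1/8 + 1/8 + 2/8 + 2/8 + 2/8 = 10/8 = 1.25.
Kraft's inequality requires Σ ≤ 1; here Σ = 1.25 > 1, so no such prefix code exists.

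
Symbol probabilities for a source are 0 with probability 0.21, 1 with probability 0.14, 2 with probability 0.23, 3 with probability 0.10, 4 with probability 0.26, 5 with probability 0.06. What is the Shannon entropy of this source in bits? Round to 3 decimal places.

2.439 bits

H = −Σ pᵢ log₂ pᵢ.
−0.21·log₂(0.21) = 0.4728
−0.14·log₂(0.14) = 0.3971
−0.23·log₂(0.23) = 0.4877
−0.10·log₂(0.10) = 0.3322
−0.26·log₂(0.26) = 0.5053
−0.06·log₂(0.06) = 0.2435
Sum ≈ 2.4386 → 2.439 bits.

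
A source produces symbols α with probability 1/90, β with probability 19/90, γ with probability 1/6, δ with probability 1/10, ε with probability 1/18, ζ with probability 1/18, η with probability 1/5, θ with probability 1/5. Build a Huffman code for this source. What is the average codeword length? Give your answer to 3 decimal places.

2.778 bits/symbol

Repeatedly combine the two least-probable nodes; the expected code length is the sum of the merged weights.
merge 1/90 + 1/18 → 1/15
merge 1/18 + 1/15 → 11/90
merge 1/10 + 11/90 → 2/9
merge 1/6 + 1/5 → 11/30
merge 1/5 + 19/90 → 37/90
merge 2/9 + 11/30 → 53/90
merge 37/90 + 53/90 → 1
L = 1/15 + 11/90 + 2/9 + 11/30 + 37/90 + 53/90 + 1 = 25/9 ≈ 2.778 bits/symbol.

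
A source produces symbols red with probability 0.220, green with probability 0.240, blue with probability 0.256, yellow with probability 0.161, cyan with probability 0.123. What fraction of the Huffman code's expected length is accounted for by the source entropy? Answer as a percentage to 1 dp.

99.6%

Entropy H = −Σ p log₂ p ≈ 2.2740 bits.
Huffman merges: 123/1000+161/1000→71/250; 11/50+6/25→23/50; 32/125+71/250→27/50; 23/50+27/50→1. L = 571/250 ≈ 2.2840.
Efficiency = H/L = 2.2740/2.2840 = 99.6%.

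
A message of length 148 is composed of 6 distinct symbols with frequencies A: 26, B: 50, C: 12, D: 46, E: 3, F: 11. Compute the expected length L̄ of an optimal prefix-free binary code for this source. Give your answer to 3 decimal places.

Probabilities are the counts divided by 148.
Repeatedly combine the two least-probable nodes; the expected code length is the sum of the merged weights.
merge 3/148 + 11/148 → 7/74
merge 3/37 + 7/74 → 13/74
merge 13/74 + 13/74 → 13/37
merge 23/74 + 25/74 → 24/37
merge 13/37 + 24/37 → 1
L = 7/74 + 13/74 + 13/37 + 24/37 + 1 = 84/37 ≈ 2.270 bits/symbol.

2.270 bits/symbol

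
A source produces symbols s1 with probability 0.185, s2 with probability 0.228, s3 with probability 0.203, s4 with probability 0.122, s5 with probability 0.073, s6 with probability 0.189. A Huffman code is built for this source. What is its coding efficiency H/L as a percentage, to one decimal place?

97.5%

Entropy H = −Σ p log₂ p ≈ 2.5038 bits.
Huffman merges: 73/1000+61/500→39/200; 37/200+189/1000→187/500; 39/200+203/1000→199/500; 57/250+187/500→301/500; 199/500+301/500→1. L = 2569/1000 ≈ 2.5690.
Efficiency = H/L = 2.5038/2.5690 = 97.5%.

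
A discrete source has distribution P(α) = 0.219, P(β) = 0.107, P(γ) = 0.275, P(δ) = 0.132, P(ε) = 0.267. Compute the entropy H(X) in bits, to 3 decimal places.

2.231 bits

H = −Σ pᵢ log₂ pᵢ.
−0.219·log₂(0.219) = 0.4798
−0.107·log₂(0.107) = 0.3450
−0.275·log₂(0.275) = 0.5122
−0.132·log₂(0.132) = 0.3856
−0.267·log₂(0.267) = 0.5087
Sum ≈ 2.2313 → 2.231 bits.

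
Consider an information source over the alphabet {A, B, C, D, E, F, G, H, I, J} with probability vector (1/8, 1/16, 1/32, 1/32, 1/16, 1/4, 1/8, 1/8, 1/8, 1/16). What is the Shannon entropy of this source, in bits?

Each probability is a power of 1/2, so log₂(1/p) is an integer.
H = Σ p·log₂(1/p) = 1/8·3 + 1/16·4 + 1/32·5 + 1/32·5 + 1/16·4 + 1/4·2 + 1/8·3 + 1/8·3 + 1/8·3 + 1/16·4 = 3.0625 bits.

3.0625 bits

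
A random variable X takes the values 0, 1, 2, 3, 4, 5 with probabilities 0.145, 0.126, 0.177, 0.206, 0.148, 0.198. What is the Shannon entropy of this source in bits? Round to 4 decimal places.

H = −Σ pᵢ log₂ pᵢ.
−0.145·log₂(0.145) = 0.4040
−0.126·log₂(0.126) = 0.3766
−0.177·log₂(0.177) = 0.4422
−0.206·log₂(0.206) = 0.4695
−0.148·log₂(0.148) = 0.4079
−0.198·log₂(0.198) = 0.4626
Sum ≈ 2.5628 → 2.5628 bits.

2.5628 bits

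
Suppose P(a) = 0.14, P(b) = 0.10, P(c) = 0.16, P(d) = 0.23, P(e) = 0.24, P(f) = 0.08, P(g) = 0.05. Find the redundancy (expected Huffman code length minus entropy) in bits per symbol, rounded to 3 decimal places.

0.018 bits

Entropy H = −Σ p log₂ p ≈ 2.6417 bits.
Huffman merges: 1/20+2/25→13/100; 1/10+13/100→23/100; 7/50+4/25→3/10; 23/100+23/100→23/50; 6/25+3/10→27/50; 23/50+27/50→1. L = 133/50 ≈ 2.6600.
L − H = 2.6600 − 2.6417 = 0.018 bits.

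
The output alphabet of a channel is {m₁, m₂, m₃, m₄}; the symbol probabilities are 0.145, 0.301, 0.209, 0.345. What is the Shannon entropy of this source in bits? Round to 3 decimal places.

H = −Σ pᵢ log₂ pᵢ.
−0.145·log₂(0.145) = 0.4040
−0.301·log₂(0.301) = 0.5214
−0.209·log₂(0.209) = 0.4720
−0.345·log₂(0.345) = 0.5297
Sum ≈ 1.9270 → 1.927 bits.

1.927 bits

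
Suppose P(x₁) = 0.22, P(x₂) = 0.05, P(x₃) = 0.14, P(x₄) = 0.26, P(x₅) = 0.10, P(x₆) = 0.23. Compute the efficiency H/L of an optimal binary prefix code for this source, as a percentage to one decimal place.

Entropy H = −Σ p log₂ p ≈ 2.4189 bits.
Huffman merges: 1/20+1/10→3/20; 7/50+3/20→29/100; 11/50+23/100→9/20; 13/50+29/100→11/20; 9/20+11/20→1. L = 61/25 ≈ 2.4400.
Efficiency = H/L = 2.4189/2.4400 = 99.1%.

99.1%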